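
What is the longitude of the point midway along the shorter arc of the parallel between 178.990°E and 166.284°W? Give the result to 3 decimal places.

173.647°W

Signed shortest Δλ from +178.990° to -166.284° is +14.726°.
Midpoint longitude = +178.990° + (+14.726°)/2 = +178.990° + 7.363° = +186.353°.
Normalise into (−180°, 180°]: -173.647°.
(The naïve average (+178.990 + -166.284)/2 = 6.353° is on the wrong side of the globe.)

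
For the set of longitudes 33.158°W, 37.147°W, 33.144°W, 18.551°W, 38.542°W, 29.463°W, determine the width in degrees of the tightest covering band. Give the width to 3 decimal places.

19.991°

Sort the longitudes: -38.542°, -37.147°, -33.158°, -33.144°, -29.463°, -18.551°.
Eastward gaps between consecutive values (wrapping around): 1.395°, 3.989°, 0.014°, 3.681°, 10.912°, 340.009°.
Largest gap = 340.009° ⇒ minimal covering band is its complement: 360° − 340.009° = 19.991°.
Band runs from -38.542° eastward to -18.551°.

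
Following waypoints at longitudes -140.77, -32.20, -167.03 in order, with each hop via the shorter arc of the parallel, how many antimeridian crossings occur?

Leg 1: -140.77° → -32.20°, shortest Δλ = 108.57° (east) — does not cross 180°.
Leg 2: -32.20° → -167.03°, shortest Δλ = -134.83° (west) — does not cross 180°.
Total crossings: 0.

0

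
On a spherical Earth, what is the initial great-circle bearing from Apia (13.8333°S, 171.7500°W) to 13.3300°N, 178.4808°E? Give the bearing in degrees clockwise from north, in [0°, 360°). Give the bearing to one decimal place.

340.0°

Δλ = 178.4808 − -171.7500 = 350.2308°; wrapped into (−180°, 180°]: -9.7692°.
θ = atan2( sin Δλ · cos φ₂ , cos φ₁ · sin φ₂ − sin φ₁ · cos φ₂ · cos Δλ )
  = atan2(-0.16511, 0.45315) = -20.019° → normalised to [0°, 360°): 339.981°.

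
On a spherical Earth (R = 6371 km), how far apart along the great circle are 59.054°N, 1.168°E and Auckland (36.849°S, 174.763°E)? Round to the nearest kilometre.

Δλ = 174.763 − 1.168 = 173.595°.
Δφ = -36.849 − 59.054 = -95.903°.
a = sin²(Δφ/2) + cos φ₁ · cos φ₂ · sin²(Δλ/2) = 0.961635.
c = 2·atan2(√a, √(1−a)) = 2.74730 rad → d = 6371·c ≈ 17503.06 km.

17503 km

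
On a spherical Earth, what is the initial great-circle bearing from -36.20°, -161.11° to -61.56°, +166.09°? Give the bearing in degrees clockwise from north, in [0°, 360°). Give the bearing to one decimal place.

Δλ = 166.09 − -161.11 = 327.20°; wrapped into (−180°, 180°]: -32.80°.
θ = atan2( sin Δλ · cos φ₂ , cos φ₁ · sin φ₂ − sin φ₁ · cos φ₂ · cos Δλ )
  = atan2(-0.25798, -0.47315) = -151.399° → normalised to [0°, 360°): 208.601°.

208.6°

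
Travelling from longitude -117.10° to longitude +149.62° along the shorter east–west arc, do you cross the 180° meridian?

Naïve |149.62 − -117.10| = 266.72° > 180°, so the shorter arc goes the other way round — across 180°.
Signed shortest Δλ = ((149.62 − -117.10 + 180) mod 360) − 180 = -93.28°.
Going west by 93.28° from -117.10° passes through 180° before reaching +149.62°.

Yes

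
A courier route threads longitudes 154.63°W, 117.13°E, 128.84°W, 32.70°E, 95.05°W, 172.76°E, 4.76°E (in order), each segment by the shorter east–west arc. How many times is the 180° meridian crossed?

3

Leg 1: -154.63° → +117.13°, shortest Δλ = -88.24° (west) — crosses 180°.
Leg 2: +117.13° → -128.84°, shortest Δλ = 114.03° (east) — crosses 180°.
Leg 3: -128.84° → +32.70°, shortest Δλ = 161.54° (east) — does not cross 180°.
Leg 4: +32.70° → -95.05°, shortest Δλ = -127.75° (west) — does not cross 180°.
Leg 5: -95.05° → +172.76°, shortest Δλ = -92.19° (west) — crosses 180°.
Leg 6: +172.76° → +4.76°, shortest Δλ = -168.0° (west) — does not cross 180°.
Total crossings: 3.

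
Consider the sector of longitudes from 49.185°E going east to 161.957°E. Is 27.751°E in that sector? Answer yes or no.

Band width going east from +49.185° to +161.957°: ((161.957 − 49.185) mod 360) = 112.772°.
Offset of +27.751° east of the west edge: ((27.751 − 49.185) mod 360) = 338.566°.
338.566° > 112.772° ⇒ outside.

No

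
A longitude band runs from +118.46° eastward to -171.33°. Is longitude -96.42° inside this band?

Band width going east from +118.46° to -171.33°: ((-171.33 − 118.46) mod 360) = 70.21°.
Offset of -96.42° east of the west edge: ((-96.42 − 118.46) mod 360) = 145.12°.
145.12° > 70.21° ⇒ outside.

No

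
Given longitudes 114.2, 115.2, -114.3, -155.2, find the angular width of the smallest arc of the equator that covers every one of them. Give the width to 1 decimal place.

131.5°

Sort the longitudes: -155.2°, -114.3°, +114.2°, +115.2°.
Eastward gaps between consecutive values (wrapping around): 40.9°, 228.5°, 1.0°, 89.6°.
Largest gap = 228.5° ⇒ minimal covering band is its complement: 360° − 228.5° = 131.5°.
Band runs from +114.2° eastward to -114.3°, crossing the antimeridian.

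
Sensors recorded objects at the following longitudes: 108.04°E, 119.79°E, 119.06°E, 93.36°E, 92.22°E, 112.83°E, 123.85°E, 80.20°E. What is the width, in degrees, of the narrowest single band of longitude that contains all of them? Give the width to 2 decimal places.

Sort the longitudes: +80.20°, +92.22°, +93.36°, +108.04°, +112.83°, +119.06°, +119.79°, +123.85°.
Eastward gaps between consecutive values (wrapping around): 12.02°, 1.14°, 14.68°, 4.79°, 6.23°, 0.73°, 4.06°, 316.35°.
Largest gap = 316.35° ⇒ minimal covering band is its complement: 360° − 316.35° = 43.65°.
Band runs from +80.20° eastward to +123.85°.

43.65°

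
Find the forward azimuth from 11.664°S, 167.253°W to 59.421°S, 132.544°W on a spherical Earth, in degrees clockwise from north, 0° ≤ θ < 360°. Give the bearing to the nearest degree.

159°

Δλ = -132.544 − -167.253 = 34.709°.
θ = atan2( sin Δλ · cos φ₂ , cos φ₁ · sin φ₂ − sin φ₁ · cos φ₂ · cos Δλ )
  = atan2(0.28967, -0.75860) = 159.101° → normalised to [0°, 360°): 159.101°.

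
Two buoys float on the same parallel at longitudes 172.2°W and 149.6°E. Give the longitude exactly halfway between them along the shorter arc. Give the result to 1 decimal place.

Signed shortest Δλ from -172.2° to +149.6° is -38.2°.
Midpoint longitude = -172.2° + (-38.2°)/2 = -172.2° − 19.1° = -191.3°.
Normalise into (−180°, 180°]: +168.7°.
(The naïve average (-172.2 + +149.6)/2 = -11.3° is on the wrong side of the globe.)

168.7°E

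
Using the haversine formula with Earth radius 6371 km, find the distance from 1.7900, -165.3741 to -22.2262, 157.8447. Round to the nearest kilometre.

Δλ = 157.8447 − -165.3741 = 323.2188°; wrapped into (−180°, 180°]: -36.7812°.
Δφ = -22.2262 − 1.7900 = -24.0162°.
a = sin²(Δφ/2) + cos φ₁ · cos φ₂ · sin²(Δλ/2) = 0.135380.
c = 2·atan2(√a, √(1−a)) = 0.75359 rad → d = 6371·c ≈ 4801.10 km.

4801 km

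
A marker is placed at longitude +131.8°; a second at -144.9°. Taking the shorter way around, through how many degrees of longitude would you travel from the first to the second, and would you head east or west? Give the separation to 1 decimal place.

Raw difference: -144.9 − 131.8 = -276.7°.
Normalise into (−180°, 180°]: -276.7° + 360° = 83.3°.
Positive ⇒ the second point lies to the east; separation 83.3°.

83.3° east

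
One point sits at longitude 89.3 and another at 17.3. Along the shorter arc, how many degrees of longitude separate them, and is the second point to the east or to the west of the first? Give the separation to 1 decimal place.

Raw difference: 17.3 − 89.3 = -72.0°.
Normalise into (−180°, 180°]: -72.0° stays -72.0°.
Negative ⇒ the second point lies to the west; separation 72.0°.

72.0° west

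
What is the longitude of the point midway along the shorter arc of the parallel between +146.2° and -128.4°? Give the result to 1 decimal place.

Signed shortest Δλ from +146.2° to -128.4° is +85.4°.
Midpoint longitude = +146.2° + (+85.4°)/2 = +146.2° + 42.7° = +188.9°.
Normalise into (−180°, 180°]: -171.1°.
(The naïve average (+146.2 + -128.4)/2 = 8.9° is on the wrong side of the globe.)

-171.1°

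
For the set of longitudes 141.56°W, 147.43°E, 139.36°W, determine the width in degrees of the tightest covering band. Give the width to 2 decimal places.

Sort the longitudes: -141.56°, -139.36°, +147.43°.
Eastward gaps between consecutive values (wrapping around): 2.20°, 286.79°, 71.01°.
Largest gap = 286.79° ⇒ minimal covering band is its complement: 360° − 286.79° = 73.21°.
Band runs from +147.43° eastward to -139.36°, crossing the antimeridian.

73.21°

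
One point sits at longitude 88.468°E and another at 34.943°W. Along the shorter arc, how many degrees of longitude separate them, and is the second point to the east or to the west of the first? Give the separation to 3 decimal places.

123.411° west

Raw difference: -34.943 − 88.468 = -123.411°.
Normalise into (−180°, 180°]: -123.411° stays -123.411°.
Negative ⇒ the second point lies to the west; separation 123.411°.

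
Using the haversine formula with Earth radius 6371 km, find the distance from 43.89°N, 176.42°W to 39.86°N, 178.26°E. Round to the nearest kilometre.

628 km

Δλ = 178.26 − -176.42 = 354.68°; wrapped into (−180°, 180°]: -5.32°.
Δφ = 39.86 − 43.89 = -4.03°.
a = sin²(Δφ/2) + cos φ₁ · cos φ₂ · sin²(Δλ/2) = 0.002428.
c = 2·atan2(√a, √(1−a)) = 0.09858 rad → d = 6371·c ≈ 628.09 km.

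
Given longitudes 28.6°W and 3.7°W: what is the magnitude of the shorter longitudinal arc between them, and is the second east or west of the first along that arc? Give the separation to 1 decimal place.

Raw difference: -3.7 − -28.6 = 24.9°.
Normalise into (−180°, 180°]: 24.9° stays 24.9°.
Positive ⇒ the second point lies to the east; separation 24.9°.

24.9° east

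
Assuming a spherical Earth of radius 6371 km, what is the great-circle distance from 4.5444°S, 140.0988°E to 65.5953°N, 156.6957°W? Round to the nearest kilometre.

Δλ = -156.6957 − 140.0988 = -296.7945°; wrapped into (−180°, 180°]: 63.2055°.
Δφ = 65.5953 − -4.5444 = 70.1397°.
a = sin²(Δφ/2) + cos φ₁ · cos φ₂ · sin²(Δλ/2) = 0.443240.
c = 2·atan2(√a, √(1−a)) = 1.45703 rad → d = 6371·c ≈ 9282.75 km.

9283 km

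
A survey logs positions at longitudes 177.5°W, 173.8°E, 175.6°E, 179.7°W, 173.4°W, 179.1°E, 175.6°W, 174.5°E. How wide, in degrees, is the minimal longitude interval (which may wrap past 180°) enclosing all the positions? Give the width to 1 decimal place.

Sort the longitudes: -179.7°, -177.5°, -175.6°, -173.4°, +173.8°, +174.5°, +175.6°, +179.1°.
Eastward gaps between consecutive values (wrapping around): 2.2°, 1.9°, 2.2°, 347.2°, 0.7°, 1.1°, 3.5°, 1.2°.
Largest gap = 347.2° ⇒ minimal covering band is its complement: 360° − 347.2° = 12.8°.
Band runs from +173.8° eastward to -173.4°, crossing the antimeridian.

12.8°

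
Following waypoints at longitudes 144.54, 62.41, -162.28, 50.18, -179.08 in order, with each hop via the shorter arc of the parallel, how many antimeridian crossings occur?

3

Leg 1: +144.54° → +62.41°, shortest Δλ = -82.13° (west) — does not cross 180°.
Leg 2: +62.41° → -162.28°, shortest Δλ = 135.31° (east) — crosses 180°.
Leg 3: -162.28° → +50.18°, shortest Δλ = -147.54° (west) — crosses 180°.
Leg 4: +50.18° → -179.08°, shortest Δλ = 130.74° (east) — crosses 180°.
Total crossings: 3.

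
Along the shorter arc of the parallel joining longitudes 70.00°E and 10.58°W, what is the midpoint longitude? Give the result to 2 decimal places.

Signed shortest Δλ from +70.00° to -10.58° is -80.58°.
Midpoint longitude = +70.00° + (-80.58°)/2 = +70.00° − 40.29° = +29.71°.

29.71°E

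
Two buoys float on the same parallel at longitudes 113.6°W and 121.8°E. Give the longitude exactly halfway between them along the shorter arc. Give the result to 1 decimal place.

175.9°W

Signed shortest Δλ from -113.6° to +121.8° is -124.6°.
Midpoint longitude = -113.6° + (-124.6°)/2 = -113.6° − 62.3° = -175.9°.
(The naïve average (-113.6 + +121.8)/2 = 4.1° is on the wrong side of the globe.)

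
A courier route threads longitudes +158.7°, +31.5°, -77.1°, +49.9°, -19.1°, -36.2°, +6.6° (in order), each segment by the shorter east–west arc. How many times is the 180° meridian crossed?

Leg 1: +158.7° → +31.5°, shortest Δλ = -127.2° (west) — does not cross 180°.
Leg 2: +31.5° → -77.1°, shortest Δλ = -108.6° (west) — does not cross 180°.
Leg 3: -77.1° → +49.9°, shortest Δλ = 127.0° (east) — does not cross 180°.
Leg 4: +49.9° → -19.1°, shortest Δλ = -69.0° (west) — does not cross 180°.
Leg 5: -19.1° → -36.2°, shortest Δλ = -17.1° (west) — does not cross 180°.
Leg 6: -36.2° → +6.6°, shortest Δλ = 42.8° (east) — does not cross 180°.
Total crossings: 0.

0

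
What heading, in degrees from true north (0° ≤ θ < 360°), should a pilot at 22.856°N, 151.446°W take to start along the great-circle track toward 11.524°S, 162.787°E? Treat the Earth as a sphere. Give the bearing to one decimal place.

Δλ = 162.787 − -151.446 = 314.233°; wrapped into (−180°, 180°]: -45.767°.
θ = atan2( sin Δλ · cos φ₂ , cos φ₁ · sin φ₂ − sin φ₁ · cos φ₂ · cos Δλ )
  = atan2(-0.70206, -0.44958) = -122.634° → normalised to [0°, 360°): 237.366°.

237.4°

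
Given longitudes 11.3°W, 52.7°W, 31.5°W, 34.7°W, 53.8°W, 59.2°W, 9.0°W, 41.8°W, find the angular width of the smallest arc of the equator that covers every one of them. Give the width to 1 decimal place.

Sort the longitudes: -59.2°, -53.8°, -52.7°, -41.8°, -34.7°, -31.5°, -11.3°, -9.0°.
Eastward gaps between consecutive values (wrapping around): 5.4°, 1.1°, 10.9°, 7.1°, 3.2°, 20.2°, 2.3°, 309.8°.
Largest gap = 309.8° ⇒ minimal covering band is its complement: 360° − 309.8° = 50.2°.
Band runs from -59.2° eastward to -9.0°.

50.2°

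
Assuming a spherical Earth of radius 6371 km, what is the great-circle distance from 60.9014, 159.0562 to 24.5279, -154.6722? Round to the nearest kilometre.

Δλ = -154.6722 − 159.0562 = -313.7284°; wrapped into (−180°, 180°]: 46.2716°.
Δφ = 24.5279 − 60.9014 = -36.3735°.
a = sin²(Δφ/2) + cos φ₁ · cos φ₂ · sin²(Δλ/2) = 0.165718.
c = 2·atan2(√a, √(1−a)) = 0.83852 rad → d = 6371·c ≈ 5342.21 km.

5342 km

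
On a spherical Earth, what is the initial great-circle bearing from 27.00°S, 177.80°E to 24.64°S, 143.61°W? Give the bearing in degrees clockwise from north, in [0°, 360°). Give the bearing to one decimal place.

Δλ = -143.61 − 177.80 = -321.41°; wrapped into (−180°, 180°]: 38.59°.
θ = atan2( sin Δλ · cos φ₂ , cos φ₁ · sin φ₂ − sin φ₁ · cos φ₂ · cos Δλ )
  = atan2(0.56695, -0.04893) = 94.933° → normalised to [0°, 360°): 94.933°.

94.9°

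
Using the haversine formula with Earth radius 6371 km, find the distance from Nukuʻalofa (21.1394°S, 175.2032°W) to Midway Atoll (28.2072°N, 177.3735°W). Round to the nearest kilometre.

Δλ = -177.3735 − -175.2032 = -2.1703°.
Δφ = 28.2072 − -21.1394 = 49.3466°.
a = sin²(Δφ/2) + cos φ₁ · cos φ₂ · sin²(Δλ/2) = 0.174554.
c = 2·atan2(√a, √(1−a)) = 0.86204 rad → d = 6371·c ≈ 5492.04 km.

5492 km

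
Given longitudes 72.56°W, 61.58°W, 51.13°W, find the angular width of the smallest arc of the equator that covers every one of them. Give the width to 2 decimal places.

Sort the longitudes: -72.56°, -61.58°, -51.13°.
Eastward gaps between consecutive values (wrapping around): 10.98°, 10.45°, 338.57°.
Largest gap = 338.57° ⇒ minimal covering band is its complement: 360° − 338.57° = 21.43°.
Band runs from -72.56° eastward to -51.13°.

21.43°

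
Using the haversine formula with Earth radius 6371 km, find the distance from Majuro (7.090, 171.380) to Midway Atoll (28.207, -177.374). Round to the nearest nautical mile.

1420 nmi

Δλ = -177.374 − 171.380 = -348.754°; wrapped into (−180°, 180°]: 11.246°.
Δφ = 28.207 − 7.090 = 21.117°.
a = sin²(Δφ/2) + cos φ₁ · cos φ₂ · sin²(Δλ/2) = 0.041972.
c = 2·atan2(√a, √(1−a)) = 0.41267 rad → d = 6371·c ≈ 2629.09 km ≈ 1419.60 nmi.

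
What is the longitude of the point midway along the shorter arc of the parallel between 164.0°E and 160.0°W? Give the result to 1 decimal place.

178.0°W

Signed shortest Δλ from +164.0° to -160.0° is +36.0°.
Midpoint longitude = +164.0° + (+36.0°)/2 = +164.0° + 18.0° = +182.0°.
Normalise into (−180°, 180°]: -178.0°.
(The naïve average (+164.0 + -160.0)/2 = 2.0° is on the wrong side of the globe.)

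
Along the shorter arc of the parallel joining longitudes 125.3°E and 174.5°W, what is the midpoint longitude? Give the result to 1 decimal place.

155.4°E

Signed shortest Δλ from +125.3° to -174.5° is +60.2°.
Midpoint longitude = +125.3° + (+60.2°)/2 = +125.3° + 30.1° = +155.4°.
(The naïve average (+125.3 + -174.5)/2 = -24.6° is on the wrong side of the globe.)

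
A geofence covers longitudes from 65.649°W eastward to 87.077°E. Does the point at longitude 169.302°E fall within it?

Band width going east from -65.649° to +87.077°: ((87.077 − -65.649) mod 360) = 152.726°.
Offset of +169.302° east of the west edge: ((169.302 − -65.649) mod 360) = 234.951°.
234.951° > 152.726° ⇒ outside.

No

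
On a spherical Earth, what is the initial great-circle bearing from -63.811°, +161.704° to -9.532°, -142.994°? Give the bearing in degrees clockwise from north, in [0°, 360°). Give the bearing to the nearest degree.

Δλ = -142.994 − 161.704 = -304.698°; wrapped into (−180°, 180°]: 55.302°.
θ = atan2( sin Δλ · cos φ₂ , cos φ₁ · sin φ₂ − sin φ₁ · cos φ₂ · cos Δλ )
  = atan2(0.81081, 0.43068) = 62.024° → normalised to [0°, 360°): 62.024°.

62°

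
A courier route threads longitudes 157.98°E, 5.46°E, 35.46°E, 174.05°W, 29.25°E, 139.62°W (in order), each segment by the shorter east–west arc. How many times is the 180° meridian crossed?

Leg 1: +157.98° → +5.46°, shortest Δλ = -152.52° (west) — does not cross 180°.
Leg 2: +5.46° → +35.46°, shortest Δλ = 30.0° (east) — does not cross 180°.
Leg 3: +35.46° → -174.05°, shortest Δλ = 150.49° (east) — crosses 180°.
Leg 4: -174.05° → +29.25°, shortest Δλ = -156.7° (west) — crosses 180°.
Leg 5: +29.25° → -139.62°, shortest Δλ = -168.87° (west) — does not cross 180°.
Total crossings: 2.

2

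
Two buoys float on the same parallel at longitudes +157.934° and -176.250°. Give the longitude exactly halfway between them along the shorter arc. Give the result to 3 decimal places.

+170.842°

Signed shortest Δλ from +157.934° to -176.250° is +25.816°.
Midpoint longitude = +157.934° + (+25.816°)/2 = +157.934° + 12.908° = +170.842°.
(The naïve average (+157.934 + -176.250)/2 = -9.158° is on the wrong side of the globe.)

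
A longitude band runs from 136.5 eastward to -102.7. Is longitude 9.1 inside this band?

No

Band width going east from +136.5° to -102.7°: ((-102.7 − 136.5) mod 360) = 120.8°.
Offset of +9.1° east of the west edge: ((9.1 − 136.5) mod 360) = 232.6°.
232.6° > 120.8° ⇒ outside.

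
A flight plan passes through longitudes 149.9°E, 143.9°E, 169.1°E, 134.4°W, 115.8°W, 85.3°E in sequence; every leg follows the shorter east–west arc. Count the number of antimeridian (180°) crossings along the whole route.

2

Leg 1: +149.9° → +143.9°, shortest Δλ = -6.0° (west) — does not cross 180°.
Leg 2: +143.9° → +169.1°, shortest Δλ = 25.2° (east) — does not cross 180°.
Leg 3: +169.1° → -134.4°, shortest Δλ = 56.5° (east) — crosses 180°.
Leg 4: -134.4° → -115.8°, shortest Δλ = 18.6° (east) — does not cross 180°.
Leg 5: -115.8° → +85.3°, shortest Δλ = -158.9° (west) — crosses 180°.
Total crossings: 2.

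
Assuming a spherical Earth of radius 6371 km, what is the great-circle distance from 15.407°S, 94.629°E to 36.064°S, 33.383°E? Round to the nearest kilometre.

6439 km

Δλ = 33.383 − 94.629 = -61.246°.
Δφ = -36.064 − -15.407 = -20.657°.
a = sin²(Δφ/2) + cos φ₁ · cos φ₂ · sin²(Δλ/2) = 0.234357.
c = 2·atan2(√a, √(1−a)) = 1.01068 rad → d = 6371·c ≈ 6439.03 km.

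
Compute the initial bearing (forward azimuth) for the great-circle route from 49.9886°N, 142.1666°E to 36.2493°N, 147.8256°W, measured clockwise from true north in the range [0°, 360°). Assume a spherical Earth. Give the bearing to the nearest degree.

77°

Δλ = -147.8256 − 142.1666 = -289.9922°; wrapped into (−180°, 180°]: 70.0078°.
θ = atan2( sin Δλ · cos φ₂ , cos φ₁ · sin φ₂ − sin φ₁ · cos φ₂ · cos Δλ )
  = atan2(0.75785, 0.16899) = 77.429° → normalised to [0°, 360°): 77.429°.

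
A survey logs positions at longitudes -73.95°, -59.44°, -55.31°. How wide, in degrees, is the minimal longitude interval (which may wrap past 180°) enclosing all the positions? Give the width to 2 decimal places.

Sort the longitudes: -73.95°, -59.44°, -55.31°.
Eastward gaps between consecutive values (wrapping around): 14.51°, 4.13°, 341.36°.
Largest gap = 341.36° ⇒ minimal covering band is its complement: 360° − 341.36° = 18.64°.
Band runs from -73.95° eastward to -55.31°.

18.64°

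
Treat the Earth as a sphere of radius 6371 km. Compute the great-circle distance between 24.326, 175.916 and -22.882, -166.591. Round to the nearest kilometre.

Δλ = -166.591 − 175.916 = -342.507°; wrapped into (−180°, 180°]: 17.493°.
Δφ = -22.882 − 24.326 = -47.208°.
a = sin²(Δφ/2) + cos φ₁ · cos φ₂ · sin²(Δλ/2) = 0.179743.
c = 2·atan2(√a, √(1−a)) = 0.87563 rad → d = 6371·c ≈ 5578.63 km.

5579 km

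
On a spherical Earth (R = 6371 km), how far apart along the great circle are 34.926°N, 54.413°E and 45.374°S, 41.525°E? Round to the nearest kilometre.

9023 km

Δλ = 41.525 − 54.413 = -12.888°.
Δφ = -45.374 − 34.926 = -80.300°.
a = sin²(Δφ/2) + cos φ₁ · cos φ₂ · sin²(Δλ/2) = 0.423010.
c = 2·atan2(√a, √(1−a)) = 1.41620 rad → d = 6371·c ≈ 9022.62 km.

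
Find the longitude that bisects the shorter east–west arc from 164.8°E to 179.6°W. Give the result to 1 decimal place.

Signed shortest Δλ from +164.8° to -179.6° is +15.6°.
Midpoint longitude = +164.8° + (+15.6°)/2 = +164.8° + 7.8° = +172.6°.
(The naïve average (+164.8 + -179.6)/2 = -7.4° is on the wrong side of the globe.)

172.6°E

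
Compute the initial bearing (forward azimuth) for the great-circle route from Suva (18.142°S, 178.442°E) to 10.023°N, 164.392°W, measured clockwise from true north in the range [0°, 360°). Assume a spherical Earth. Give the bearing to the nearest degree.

Δλ = -164.392 − 178.442 = -342.834°; wrapped into (−180°, 180°]: 17.166°.
θ = atan2( sin Δλ · cos φ₂ , cos φ₁ · sin φ₂ − sin φ₁ · cos φ₂ · cos Δλ )
  = atan2(0.29064, 0.45835) = 32.378° → normalised to [0°, 360°): 32.378°.

32°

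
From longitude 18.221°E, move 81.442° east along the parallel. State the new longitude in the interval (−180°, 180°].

Start at +18.221°; shift +81.442° → +99.663°.
+99.663° already lies in (−180°, 180°].

99.663°E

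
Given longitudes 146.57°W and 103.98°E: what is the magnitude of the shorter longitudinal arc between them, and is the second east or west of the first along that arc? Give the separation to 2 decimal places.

Raw difference: 103.98 − -146.57 = 250.55°.
Normalise into (−180°, 180°]: 250.55° − 360° = -109.45°.
Negative ⇒ the second point lies to the west; separation 109.45°.

109.45° west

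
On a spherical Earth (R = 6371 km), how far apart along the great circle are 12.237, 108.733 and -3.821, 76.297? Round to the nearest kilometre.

Δλ = 76.297 − 108.733 = -32.436°.
Δφ = -3.821 − 12.237 = -16.058°.
a = sin²(Δφ/2) + cos φ₁ · cos φ₂ · sin²(Δλ/2) = 0.095572.
c = 2·atan2(√a, √(1−a)) = 0.62859 rad → d = 6371·c ≈ 4004.75 km.

4005 km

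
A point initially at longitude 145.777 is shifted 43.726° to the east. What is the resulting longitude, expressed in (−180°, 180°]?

-170.497°

Start at +145.777°; shift +43.726° → +189.503°.
+189.503° lies outside (−180°, 180°]; subtract 360° → -170.497°.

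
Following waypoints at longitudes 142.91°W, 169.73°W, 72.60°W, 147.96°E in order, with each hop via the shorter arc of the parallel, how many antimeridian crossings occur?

1

Leg 1: -142.91° → -169.73°, shortest Δλ = -26.82° (west) — does not cross 180°.
Leg 2: -169.73° → -72.60°, shortest Δλ = 97.13° (east) — does not cross 180°.
Leg 3: -72.60° → +147.96°, shortest Δλ = -139.44° (west) — crosses 180°.
Total crossings: 1.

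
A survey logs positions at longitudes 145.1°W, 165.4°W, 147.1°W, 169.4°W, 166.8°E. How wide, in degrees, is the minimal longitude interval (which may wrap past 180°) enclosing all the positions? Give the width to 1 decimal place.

48.1°

Sort the longitudes: -169.4°, -165.4°, -147.1°, -145.1°, +166.8°.
Eastward gaps between consecutive values (wrapping around): 4.0°, 18.3°, 2.0°, 311.9°, 23.8°.
Largest gap = 311.9° ⇒ minimal covering band is its complement: 360° − 311.9° = 48.1°.
Band runs from +166.8° eastward to -145.1°, crossing the antimeridian.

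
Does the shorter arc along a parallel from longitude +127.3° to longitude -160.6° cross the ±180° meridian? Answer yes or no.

Yes

Naïve |-160.6 − 127.3| = 287.9° > 180°, so the shorter arc goes the other way round — across 180°.
Signed shortest Δλ = ((-160.6 − 127.3 + 180) mod 360) − 180 = 72.1°.
Going east by 72.1° from +127.3° passes through 180° before reaching -160.6°.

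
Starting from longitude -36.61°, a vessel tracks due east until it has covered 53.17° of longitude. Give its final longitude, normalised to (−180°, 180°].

+16.56°

Start at -36.61°; shift +53.17° → +16.56°.
+16.56° already lies in (−180°, 180°].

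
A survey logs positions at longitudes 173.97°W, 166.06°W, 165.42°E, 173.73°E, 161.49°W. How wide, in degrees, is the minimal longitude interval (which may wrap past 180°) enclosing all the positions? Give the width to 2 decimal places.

33.09°

Sort the longitudes: -173.97°, -166.06°, -161.49°, +165.42°, +173.73°.
Eastward gaps between consecutive values (wrapping around): 7.91°, 4.57°, 326.91°, 8.31°, 12.30°.
Largest gap = 326.91° ⇒ minimal covering band is its complement: 360° − 326.91° = 33.09°.
Band runs from +165.42° eastward to -161.49°, crossing the antimeridian.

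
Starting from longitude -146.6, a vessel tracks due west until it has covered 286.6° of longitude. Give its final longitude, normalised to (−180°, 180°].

-73.2°

Start at -146.6°; shift −286.6° → -433.2°.
-433.2° lies outside (−180°, 180°]; add 360° → -73.2°.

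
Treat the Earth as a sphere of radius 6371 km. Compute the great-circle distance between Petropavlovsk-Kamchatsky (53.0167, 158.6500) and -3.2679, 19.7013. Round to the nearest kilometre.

13332 km

Δλ = 19.7013 − 158.6500 = -138.9487°.
Δφ = -3.2679 − 53.0167 = -56.2846°.
a = sin²(Δφ/2) + cos φ₁ · cos φ₂ · sin²(Δλ/2) = 0.749232.
c = 2·atan2(√a, √(1−a)) = 2.09262 rad → d = 6371·c ≈ 13332.10 km.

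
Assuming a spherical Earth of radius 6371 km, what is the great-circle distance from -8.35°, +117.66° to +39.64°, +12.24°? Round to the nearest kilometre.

Δλ = 12.24 − 117.66 = -105.42°.
Δφ = 39.64 − -8.35 = 47.99°.
a = sin²(Δφ/2) + cos φ₁ · cos φ₂ · sin²(Δλ/2) = 0.647615.
c = 2·atan2(√a, √(1−a)) = 1.87049 rad → d = 6371·c ≈ 11916.90 km.

11917 km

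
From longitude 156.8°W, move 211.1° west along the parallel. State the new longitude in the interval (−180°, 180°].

Start at -156.8°; shift −211.1° → -367.9°.
-367.9° lies outside (−180°, 180°]; add 360° → -7.9°.

7.9°W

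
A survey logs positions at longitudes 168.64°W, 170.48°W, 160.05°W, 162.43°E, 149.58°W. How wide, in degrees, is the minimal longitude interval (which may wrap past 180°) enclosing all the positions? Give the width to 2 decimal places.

47.99°

Sort the longitudes: -170.48°, -168.64°, -160.05°, -149.58°, +162.43°.
Eastward gaps between consecutive values (wrapping around): 1.84°, 8.59°, 10.47°, 312.01°, 27.09°.
Largest gap = 312.01° ⇒ minimal covering band is its complement: 360° − 312.01° = 47.99°.
Band runs from +162.43° eastward to -149.58°, crossing the antimeridian.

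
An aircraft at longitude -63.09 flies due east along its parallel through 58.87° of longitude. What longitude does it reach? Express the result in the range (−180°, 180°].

-4.22°

Start at -63.09°; shift +58.87° → -4.22°.
-4.22° already lies in (−180°, 180°].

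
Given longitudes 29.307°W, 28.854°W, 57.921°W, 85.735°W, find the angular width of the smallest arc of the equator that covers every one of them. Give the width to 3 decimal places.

Sort the longitudes: -85.735°, -57.921°, -29.307°, -28.854°.
Eastward gaps between consecutive values (wrapping around): 27.814°, 28.614°, 0.453°, 303.119°.
Largest gap = 303.119° ⇒ minimal covering band is its complement: 360° − 303.119° = 56.881°.
Band runs from -85.735° eastward to -28.854°.

56.881°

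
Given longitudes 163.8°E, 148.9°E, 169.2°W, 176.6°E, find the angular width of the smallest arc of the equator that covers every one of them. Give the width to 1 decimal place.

Sort the longitudes: -169.2°, +148.9°, +163.8°, +176.6°.
Eastward gaps between consecutive values (wrapping around): 318.1°, 14.9°, 12.8°, 14.2°.
Largest gap = 318.1° ⇒ minimal covering band is its complement: 360° − 318.1° = 41.9°.
Band runs from +148.9° eastward to -169.2°, crossing the antimeridian.

41.9°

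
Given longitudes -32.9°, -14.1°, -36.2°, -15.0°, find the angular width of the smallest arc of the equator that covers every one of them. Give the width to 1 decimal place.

22.1°

Sort the longitudes: -36.2°, -32.9°, -15.0°, -14.1°.
Eastward gaps between consecutive values (wrapping around): 3.3°, 17.9°, 0.9°, 337.9°.
Largest gap = 337.9° ⇒ minimal covering band is its complement: 360° − 337.9° = 22.1°.
Band runs from -36.2° eastward to -14.1°.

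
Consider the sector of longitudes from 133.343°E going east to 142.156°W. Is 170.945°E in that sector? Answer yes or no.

Band width going east from +133.343° to -142.156°: ((-142.156 − 133.343) mod 360) = 84.501°.
Offset of +170.945° east of the west edge: ((170.945 − 133.343) mod 360) = 37.602°.
37.602° ≤ 84.501° ⇒ inside.

Yes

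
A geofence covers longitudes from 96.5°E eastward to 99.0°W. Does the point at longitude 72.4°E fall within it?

Band width going east from +96.5° to -99.0°: ((-99.0 − 96.5) mod 360) = 164.5°.
Offset of +72.4° east of the west edge: ((72.4 − 96.5) mod 360) = 335.9°.
335.9° > 164.5° ⇒ outside.

No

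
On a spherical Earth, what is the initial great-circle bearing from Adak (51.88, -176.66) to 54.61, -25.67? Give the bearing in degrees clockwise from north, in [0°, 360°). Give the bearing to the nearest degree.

Δλ = -25.67 − -176.66 = 150.99°.
θ = atan2( sin Δλ · cos φ₂ , cos φ₁ · sin φ₂ − sin φ₁ · cos φ₂ · cos Δλ )
  = atan2(0.28086, 0.90170) = 17.301° → normalised to [0°, 360°): 17.301°.

17°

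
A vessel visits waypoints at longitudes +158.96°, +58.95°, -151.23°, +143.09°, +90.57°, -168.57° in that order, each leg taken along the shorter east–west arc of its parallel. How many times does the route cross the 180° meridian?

3

Leg 1: +158.96° → +58.95°, shortest Δλ = -100.01° (west) — does not cross 180°.
Leg 2: +58.95° → -151.23°, shortest Δλ = 149.82° (east) — crosses 180°.
Leg 3: -151.23° → +143.09°, shortest Δλ = -65.68° (west) — crosses 180°.
Leg 4: +143.09° → +90.57°, shortest Δλ = -52.52° (west) — does not cross 180°.
Leg 5: +90.57° → -168.57°, shortest Δλ = 100.86° (east) — crosses 180°.
Total crossings: 3.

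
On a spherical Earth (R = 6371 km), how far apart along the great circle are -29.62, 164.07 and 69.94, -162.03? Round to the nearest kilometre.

11400 km

Δλ = -162.03 − 164.07 = -326.10°; wrapped into (−180°, 180°]: 33.90°.
Δφ = 69.94 − -29.62 = 99.56°.
a = sin²(Δφ/2) + cos φ₁ · cos φ₂ · sin²(Δλ/2) = 0.608384.
c = 2·atan2(√a, √(1−a)) = 1.78930 rad → d = 6371·c ≈ 11399.62 km.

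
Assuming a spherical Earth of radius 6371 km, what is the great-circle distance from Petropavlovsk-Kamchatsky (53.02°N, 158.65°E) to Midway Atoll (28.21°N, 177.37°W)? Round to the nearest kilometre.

3387 km

Δλ = -177.37 − 158.65 = -336.02°; wrapped into (−180°, 180°]: 23.98°.
Δφ = 28.21 − 53.02 = -24.81°.
a = sin²(Δφ/2) + cos φ₁ · cos φ₂ · sin²(Δλ/2) = 0.069024.
c = 2·atan2(√a, √(1−a)) = 0.53169 rad → d = 6371·c ≈ 3387.40 km.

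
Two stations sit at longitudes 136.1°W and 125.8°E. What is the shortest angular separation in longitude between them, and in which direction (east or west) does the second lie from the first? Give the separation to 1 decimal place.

Raw difference: 125.8 − -136.1 = 261.9°.
Normalise into (−180°, 180°]: 261.9° − 360° = -98.1°.
Negative ⇒ the second point lies to the west; separation 98.1°.

98.1° west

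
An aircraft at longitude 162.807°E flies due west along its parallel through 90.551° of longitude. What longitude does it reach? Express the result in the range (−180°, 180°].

72.256°E

Start at +162.807°; shift −90.551° → +72.256°.
+72.256° already lies in (−180°, 180°].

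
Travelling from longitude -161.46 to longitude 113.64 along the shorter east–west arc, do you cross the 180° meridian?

Yes

Naïve |113.64 − -161.46| = 275.1° > 180°, so the shorter arc goes the other way round — across 180°.
Signed shortest Δλ = ((113.64 − -161.46 + 180) mod 360) − 180 = -84.9°.
Going west by 84.9° from -161.46° passes through 180° before reaching +113.64°.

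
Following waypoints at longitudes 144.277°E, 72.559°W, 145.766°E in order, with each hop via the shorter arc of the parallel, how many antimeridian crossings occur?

2

Leg 1: +144.277° → -72.559°, shortest Δλ = 143.164° (east) — crosses 180°.
Leg 2: -72.559° → +145.766°, shortest Δλ = -141.675° (west) — crosses 180°.
Total crossings: 2.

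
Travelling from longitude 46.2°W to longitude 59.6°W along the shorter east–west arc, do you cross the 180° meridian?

No

Signed shortest Δλ = ((-59.6 − -46.2 + 180) mod 360) − 180 = -13.4°.
Going west by 13.4° from -46.2° reaches -59.6° without touching 180°.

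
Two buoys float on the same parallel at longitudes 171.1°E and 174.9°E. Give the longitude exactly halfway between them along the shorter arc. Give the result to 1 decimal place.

Signed shortest Δλ from +171.1° to +174.9° is +3.8°.
Midpoint longitude = +171.1° + (+3.8°)/2 = +171.1° + 1.9° = +173.0°.

173.0°E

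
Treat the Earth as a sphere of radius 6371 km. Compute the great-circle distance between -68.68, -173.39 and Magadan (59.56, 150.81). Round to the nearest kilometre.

Δλ = 150.81 − -173.39 = 324.20°; wrapped into (−180°, 180°]: -35.80°.
Δφ = 59.56 − -68.68 = 128.24°.
a = sin²(Δφ/2) + cos φ₁ · cos φ₂ · sin²(Δλ/2) = 0.826880.
c = 2·atan2(√a, √(1−a)) = 2.28334 rad → d = 6371·c ≈ 14547.15 km.

14547 km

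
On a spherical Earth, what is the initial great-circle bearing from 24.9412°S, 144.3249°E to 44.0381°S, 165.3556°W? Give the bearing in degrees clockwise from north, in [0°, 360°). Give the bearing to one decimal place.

Δλ = -165.3556 − 144.3249 = -309.6805°; wrapped into (−180°, 180°]: 50.3195°.
θ = atan2( sin Δλ · cos φ₂ , cos φ₁ · sin φ₂ − sin φ₁ · cos φ₂ · cos Δλ )
  = atan2(0.55326, -0.43675) = 128.288° → normalised to [0°, 360°): 128.288°.

128.3°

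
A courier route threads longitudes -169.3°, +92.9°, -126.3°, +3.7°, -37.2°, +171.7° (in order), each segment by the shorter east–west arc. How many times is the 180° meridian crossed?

Leg 1: -169.3° → +92.9°, shortest Δλ = -97.8° (west) — crosses 180°.
Leg 2: +92.9° → -126.3°, shortest Δλ = 140.8° (east) — crosses 180°.
Leg 3: -126.3° → +3.7°, shortest Δλ = 130.0° (east) — does not cross 180°.
Leg 4: +3.7° → -37.2°, shortest Δλ = -40.9° (west) — does not cross 180°.
Leg 5: -37.2° → +171.7°, shortest Δλ = -151.1° (west) — crosses 180°.
Total crossings: 3.

3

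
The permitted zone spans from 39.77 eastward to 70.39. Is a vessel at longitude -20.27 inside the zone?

Band width going east from +39.77° to +70.39°: ((70.39 − 39.77) mod 360) = 30.62°.
Offset of -20.27° east of the west edge: ((-20.27 − 39.77) mod 360) = 299.96°.
299.96° > 30.62° ⇒ outside.

No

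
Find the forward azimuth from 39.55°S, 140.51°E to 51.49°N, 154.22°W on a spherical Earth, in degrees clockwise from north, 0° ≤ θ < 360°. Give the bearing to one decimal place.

Δλ = -154.22 − 140.51 = -294.73°; wrapped into (−180°, 180°]: 65.27°.
θ = atan2( sin Δλ · cos φ₂ , cos φ₁ · sin φ₂ − sin φ₁ · cos φ₂ · cos Δλ )
  = atan2(0.56555, 0.76922) = 36.324° → normalised to [0°, 360°): 36.324°.

36.3°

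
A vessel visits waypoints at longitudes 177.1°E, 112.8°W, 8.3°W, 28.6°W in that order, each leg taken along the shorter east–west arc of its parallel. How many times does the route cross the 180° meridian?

1

Leg 1: +177.1° → -112.8°, shortest Δλ = 70.1° (east) — crosses 180°.
Leg 2: -112.8° → -8.3°, shortest Δλ = 104.5° (east) — does not cross 180°.
Leg 3: -8.3° → -28.6°, shortest Δλ = -20.3° (west) — does not cross 180°.
Total crossings: 1.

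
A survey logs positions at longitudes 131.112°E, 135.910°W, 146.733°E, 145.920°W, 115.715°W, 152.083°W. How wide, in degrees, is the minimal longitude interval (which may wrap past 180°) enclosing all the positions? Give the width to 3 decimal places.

113.173°

Sort the longitudes: -152.083°, -145.920°, -135.910°, -115.715°, +131.112°, +146.733°.
Eastward gaps between consecutive values (wrapping around): 6.163°, 10.010°, 20.195°, 246.827°, 15.621°, 61.184°.
Largest gap = 246.827° ⇒ minimal covering band is its complement: 360° − 246.827° = 113.173°.
Band runs from +131.112° eastward to -115.715°, crossing the antimeridian.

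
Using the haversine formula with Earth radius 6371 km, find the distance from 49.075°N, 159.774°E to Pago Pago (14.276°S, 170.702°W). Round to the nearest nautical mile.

Δλ = -170.702 − 159.774 = -330.476°; wrapped into (−180°, 180°]: 29.524°.
Δφ = -14.276 − 49.075 = -63.351°.
a = sin²(Δφ/2) + cos φ₁ · cos φ₂ · sin²(Δλ/2) = 0.316955.
c = 2·atan2(√a, √(1−a)) = 1.19599 rad → d = 6371·c ≈ 7619.67 km ≈ 4114.30 nmi.

4114 nmi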